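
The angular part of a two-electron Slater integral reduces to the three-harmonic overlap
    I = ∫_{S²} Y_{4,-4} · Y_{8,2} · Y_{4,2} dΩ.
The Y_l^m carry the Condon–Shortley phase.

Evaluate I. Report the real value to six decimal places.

m-sum 0 ✓  L=16 even ✓  4≤4≤12 ✓
Π(2lᵢ+1) = 9×17×9 = 1377
triangle coeff Δ(4,8,4) = 1/218790
Σ_t [4,4]: t=4:+1/331776 = 1/331776
(3j)²=490/21879 [(4 8 4; 0 0 0)], sign=+1
Σ_t [8,8]: t=8:+1/58060800 = 1/58060800
(3j)²=1/4862 [(4 8 4; -4 2 2)], sign=+1
⇒ 4πI² = 2205/347633
I = (+1)√(2205/347633/(4π)) = 0.02246668

0.022467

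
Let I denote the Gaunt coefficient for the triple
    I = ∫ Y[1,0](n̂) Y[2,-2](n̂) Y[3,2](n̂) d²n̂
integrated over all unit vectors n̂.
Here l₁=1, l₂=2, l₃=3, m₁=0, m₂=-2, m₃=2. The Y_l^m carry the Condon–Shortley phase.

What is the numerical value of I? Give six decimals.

0.184674

m-sum 0 ✓  L=6 even ✓  1≤3≤3 ✓
Π(2lᵢ+1) = 3×5×7 = 105
triangle coeff Δ(1,2,3) = 1/105
Σ_t [0,0]: t=0:+1/4 = 1/4
(3j)²=3/35 [(1 2 3; 0 0 0)], sign=-1
Σ_t [0,0]: t=0:+1/24 = 1/24
(3j)²=1/21 [(1 2 3; 0 -2 2)], sign=-1
⇒ 4πI² = 3/7
I = (+1)√(3/7/(4π)) = 0.18467439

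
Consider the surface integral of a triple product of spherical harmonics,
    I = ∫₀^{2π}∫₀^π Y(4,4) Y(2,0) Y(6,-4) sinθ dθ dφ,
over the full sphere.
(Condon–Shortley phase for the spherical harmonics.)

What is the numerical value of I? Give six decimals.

Rules hold: Σm=0, L=12 even, 2≤6≤6.
N = 9·5·13 = 585
Δ = 0!·8!·4!/13! = 1/6435
Racah Σ t=0..0: t=0:+1/2304 = 1/2304
⇒ 3j(4 2 6; 0 0 0)² = 5/143, sgn +1
Racah Σ t=0..0: t=0:+1/161280 = 1/161280
⇒ 3j(4 2 6; 4 0 -4)² = 1/143, sgn +1
4πI² = N·(3j₀)²·(3jₘ)² = 225/1573
I = +1·√(0.143039/4π) = 0.10668957

0.106690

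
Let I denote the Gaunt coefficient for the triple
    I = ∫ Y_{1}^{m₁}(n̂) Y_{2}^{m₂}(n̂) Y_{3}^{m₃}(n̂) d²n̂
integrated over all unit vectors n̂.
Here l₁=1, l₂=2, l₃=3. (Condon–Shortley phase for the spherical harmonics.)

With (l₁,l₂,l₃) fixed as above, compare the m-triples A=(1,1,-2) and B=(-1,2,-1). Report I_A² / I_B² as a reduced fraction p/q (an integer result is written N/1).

10/1

Same 1,2,3: normalisation and zero-m 3j drop out of the ratio.
A: Δ: 0! 2! 4! / 7! → 1/105; sum: t=0:+1/12 = 1/12; 3j²(1 2 3; 1 1 -2) = Δ·Π!·Σ² = 2/21  (sign -1)
B: Δ: 0! 2! 4! / 7! → 1/105; sum: t=0:+1/48 = 1/48; 3j²(1 2 3; -1 2 -1) = Δ·Π!·Σ² = 1/105  (sign +1)
I_A²/I_B² = (2/21)/(1/105) = 10/1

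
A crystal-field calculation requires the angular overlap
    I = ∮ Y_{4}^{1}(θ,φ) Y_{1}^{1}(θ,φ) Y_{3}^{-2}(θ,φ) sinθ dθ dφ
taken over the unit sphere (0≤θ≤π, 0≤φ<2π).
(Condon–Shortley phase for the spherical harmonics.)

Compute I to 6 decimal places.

Checks pass: Σm=0; 8 even; l₃=3∈[3,5].
(2·4+1)(2·1+1)(2·3+1) = 189
Δ: 2! 6! 0! / 9! → 1/252
sum: t=1:−1/36 = -1/36
3j²(4 1 3; 0 0 0) = Δ·Π!·Σ² = 4/63  (sign +1)
sum: t=2:+1/240 = 1/240
3j²(4 1 3; 1 1 -2) = Δ·Π!·Σ² = 1/84  (sign -1)
combine: 4πI² = 189·4/63·1/84 = 1/7
take √, sign -1: I = -0.10662181

-0.106622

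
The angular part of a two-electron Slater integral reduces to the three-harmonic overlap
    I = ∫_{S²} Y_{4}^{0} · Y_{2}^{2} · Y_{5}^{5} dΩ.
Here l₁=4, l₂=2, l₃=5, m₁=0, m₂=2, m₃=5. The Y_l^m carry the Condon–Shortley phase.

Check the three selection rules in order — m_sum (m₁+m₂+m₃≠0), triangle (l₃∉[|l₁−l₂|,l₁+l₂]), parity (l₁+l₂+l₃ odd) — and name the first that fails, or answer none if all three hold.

m_sum

azimuthal sum: 0 + 2 + 5 = 7  ✗
2 ≤ 5 ≤ 6 (triangle on l)
L = 4 + 2 + 5 = 11 (odd)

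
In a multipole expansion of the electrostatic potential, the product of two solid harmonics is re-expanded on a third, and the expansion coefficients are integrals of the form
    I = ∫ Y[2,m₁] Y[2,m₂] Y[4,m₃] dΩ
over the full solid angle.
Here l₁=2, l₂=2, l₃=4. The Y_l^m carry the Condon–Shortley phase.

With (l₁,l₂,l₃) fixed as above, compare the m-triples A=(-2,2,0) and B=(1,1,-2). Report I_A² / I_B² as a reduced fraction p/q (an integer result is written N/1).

1/40

Shared (l₁,l₂,l₃)=(2,2,4): N and (l;000)² cancel in I_A²/I_B².
A: Δ = 0!·4!·4!/9! = 1/630; Racah Σ t=0..0: t=0:+1/576 = 1/576; ⇒ 3j(2 2 4; -2 2 0)² = 1/630, sgn +1
B: Δ = 0!·4!·4!/9! = 1/630; Racah Σ t=0..0: t=0:+1/36 = 1/36; ⇒ 3j(2 2 4; 1 1 -2)² = 4/63, sgn +1
I_A²/I_B² = (1/630)/(4/63) = 1/40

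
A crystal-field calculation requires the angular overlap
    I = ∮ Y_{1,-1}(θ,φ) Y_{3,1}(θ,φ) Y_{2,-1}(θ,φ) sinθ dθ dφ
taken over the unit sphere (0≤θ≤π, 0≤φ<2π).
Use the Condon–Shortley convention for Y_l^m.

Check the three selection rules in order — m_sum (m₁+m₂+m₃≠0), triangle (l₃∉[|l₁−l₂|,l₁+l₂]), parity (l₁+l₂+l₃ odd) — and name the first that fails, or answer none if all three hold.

azimuthal sum: -1 + 1 − 1 = -1  ✗
2 ≤ 2 ≤ 4 (triangle on l)
L = 1 + 3 + 2 = 6 (even)

m_sum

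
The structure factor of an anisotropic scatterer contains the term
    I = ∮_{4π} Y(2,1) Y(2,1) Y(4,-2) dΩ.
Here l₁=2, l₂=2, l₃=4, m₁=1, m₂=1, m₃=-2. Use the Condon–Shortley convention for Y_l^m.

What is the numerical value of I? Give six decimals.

0.254875

Rules hold: Σm=0, L=8 even, 0≤4≤4.
N = 5·5·9 = 225
Δ = 0!·4!·4!/9! = 1/630
Racah Σ t=0..0: t=0:+1/16 = 1/16
⇒ 3j(2 2 4; 0 0 0)² = 2/35, sgn +1
Racah Σ t=0..0: t=0:+1/36 = 1/36
⇒ 3j(2 2 4; 1 1 -2)² = 4/63, sgn +1
4πI² = N·(3j₀)²·(3jₘ)² = 40/49
I = +1·√(0.816327/4π) = 0.25487487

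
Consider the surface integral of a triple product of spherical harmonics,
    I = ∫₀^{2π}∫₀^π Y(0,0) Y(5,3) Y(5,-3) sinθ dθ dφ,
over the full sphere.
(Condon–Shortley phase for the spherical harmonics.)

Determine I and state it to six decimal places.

Rules hold: Σm=0, L=10 even, 5≤5≤5.
N = 1·11·11 = 121
Δ = 0!·0!·10!/11! = 1/11
Racah Σ t=0..0: t=0:+1/14400 = 1/14400
⇒ 3j(0 5 5; 0 0 0)² = 1/11, sgn -1
Racah Σ t=0..0: t=0:+1/80640 = 1/80640
⇒ 3j(0 5 5; 0 3 -3)² = 1/11, sgn +1
4πI² = N·(3j₀)²·(3jₘ)² = 1/1
I = -1·√(1/4π) = -0.28209479

-0.282095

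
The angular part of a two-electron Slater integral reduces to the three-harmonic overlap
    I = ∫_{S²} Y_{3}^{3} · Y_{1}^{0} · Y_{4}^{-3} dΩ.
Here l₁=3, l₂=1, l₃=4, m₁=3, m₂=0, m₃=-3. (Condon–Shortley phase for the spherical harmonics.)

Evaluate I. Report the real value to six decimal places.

m-sum 0 ✓  L=8 even ✓  2≤4≤4 ✓
Π(2lᵢ+1) = 7×3×9 = 189
triangle coeff Δ(3,1,4) = 1/252
Σ_t [0,0]: t=0:+1/36 = 1/36
(3j)²=4/63 [(3 1 4; 0 0 0)], sign=+1
Σ_t [0,0]: t=0:+1/720 = 1/720
(3j)²=1/36 [(3 1 4; 3 0 -3)], sign=-1
⇒ 4πI² = 1/3
I = (-1)√(1/3/(4π)) = -0.16286750

-0.162868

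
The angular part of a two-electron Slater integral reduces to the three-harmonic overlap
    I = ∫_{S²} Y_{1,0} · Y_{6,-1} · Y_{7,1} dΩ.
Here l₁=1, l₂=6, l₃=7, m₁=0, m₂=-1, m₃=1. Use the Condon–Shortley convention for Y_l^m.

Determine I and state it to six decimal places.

Rules hold: Σm=0, L=14 even, 5≤7≤7.
N = 3·13·15 = 585
Δ = 0!·2!·12!/15! = 1/1365
Racah Σ t=0..0: t=0:+1/518400 = 1/518400
⇒ 3j(1 6 7; 0 0 0)² = 7/195, sgn -1
Racah Σ t=0..0: t=0:+1/604800 = 1/604800
⇒ 3j(1 6 7; 0 -1 1)² = 16/455, sgn +1
4πI² = N·(3j₀)²·(3jₘ)² = 48/65
I = -1·√(0.738462/4π) = -0.24241473

-0.242415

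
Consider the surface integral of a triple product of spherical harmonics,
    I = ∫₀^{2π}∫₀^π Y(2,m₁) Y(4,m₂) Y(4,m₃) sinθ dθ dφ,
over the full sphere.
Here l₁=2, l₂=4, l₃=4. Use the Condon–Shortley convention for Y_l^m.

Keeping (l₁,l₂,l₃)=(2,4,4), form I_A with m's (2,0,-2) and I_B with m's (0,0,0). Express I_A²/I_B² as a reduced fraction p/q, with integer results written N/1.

Same 2,4,4: normalisation and zero-m 3j drop out of the ratio.
A: Δ: 2! 2! 6! / 11! → 1/13860; sum: t=0:+1/192 = 1/192; 3j²(2 4 4; 2 0 -2) = Δ·Π!·Σ² = 3/77  (sign +1)
B: Δ: 2! 2! 6! / 11! → 1/13860; sum: t=0:+1/192 t=1:−1/36 t=2:+1/192 = -5/288; 3j²(2 4 4; 0 0 0) = Δ·Π!·Σ² = 20/693  (sign -1)
I_A²/I_B² = (3/77)/(20/693) = 27/20

27/20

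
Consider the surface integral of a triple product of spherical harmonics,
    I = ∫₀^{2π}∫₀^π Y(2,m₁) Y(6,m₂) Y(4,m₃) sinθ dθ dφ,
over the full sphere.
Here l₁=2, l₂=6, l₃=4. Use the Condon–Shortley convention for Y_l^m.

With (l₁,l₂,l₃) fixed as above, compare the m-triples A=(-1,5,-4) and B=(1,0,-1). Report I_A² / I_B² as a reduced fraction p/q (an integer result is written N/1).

11/8

Shared (l₁,l₂,l₃)=(2,6,4): N and (l;000)² cancel in I_A²/I_B².
A: Δ = 4!·0!·8!/13! = 1/6435; Racah Σ t=3..3: t=3:−1/241920 = -1/241920; ⇒ 3j(2 6 4; -1 5 -4)² = 1/39, sgn -1
B: Δ = 4!·0!·8!/13! = 1/6435; Racah Σ t=1..1: t=1:−1/4320 = -1/4320; ⇒ 3j(2 6 4; 1 0 -1)² = 8/429, sgn +1
I_A²/I_B² = (1/39)/(8/429) = 11/8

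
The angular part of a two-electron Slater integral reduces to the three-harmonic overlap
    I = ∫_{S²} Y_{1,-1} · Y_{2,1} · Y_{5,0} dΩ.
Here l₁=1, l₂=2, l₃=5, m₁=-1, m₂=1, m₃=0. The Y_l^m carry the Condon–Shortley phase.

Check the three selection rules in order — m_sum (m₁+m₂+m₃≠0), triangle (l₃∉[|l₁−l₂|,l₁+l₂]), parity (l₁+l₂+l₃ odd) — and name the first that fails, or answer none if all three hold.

azimuthal sum: -1 + 1 + 0 = 0  ✓
1 ≤ 5 ≤ 3 (triangle on l)  ✗
L = 1 + 2 + 5 = 8 (even)

triangle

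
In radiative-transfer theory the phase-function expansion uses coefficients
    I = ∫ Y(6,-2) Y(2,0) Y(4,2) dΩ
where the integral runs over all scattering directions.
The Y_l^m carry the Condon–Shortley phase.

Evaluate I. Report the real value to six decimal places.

Rules hold: Σm=0, L=12 even, 4≤4≤8.
N = 13·5·9 = 585
Δ = 4!·8!·0!/13! = 1/6435
Racah Σ t=2..2: t=2:+1/2304 = 1/2304
⇒ 3j(6 2 4; 0 0 0)² = 5/143, sgn +1
Racah Σ t=2..2: t=2:+1/5760 = 1/5760
⇒ 3j(6 2 4; -2 0 2)² = 56/2145, sgn +1
4πI² = N·(3j₀)²·(3jₘ)² = 840/1573
I = +1·√(0.534011/4π) = 0.20614383

0.206144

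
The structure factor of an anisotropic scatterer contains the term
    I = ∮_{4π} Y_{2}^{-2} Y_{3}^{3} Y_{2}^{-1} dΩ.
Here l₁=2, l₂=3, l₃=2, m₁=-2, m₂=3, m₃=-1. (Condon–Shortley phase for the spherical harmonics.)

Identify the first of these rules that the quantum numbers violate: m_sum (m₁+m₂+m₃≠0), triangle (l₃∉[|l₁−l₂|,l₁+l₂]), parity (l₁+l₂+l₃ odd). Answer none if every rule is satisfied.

m₁+m₂+m₃ = -2 + 3 − 1 = 0  ✓
triangle: |2−3|=1 ≤ l₃=2 ≤ 2+3=5  ✓
parity: l₁+l₂+l₃ = 7 is odd  ✗

parity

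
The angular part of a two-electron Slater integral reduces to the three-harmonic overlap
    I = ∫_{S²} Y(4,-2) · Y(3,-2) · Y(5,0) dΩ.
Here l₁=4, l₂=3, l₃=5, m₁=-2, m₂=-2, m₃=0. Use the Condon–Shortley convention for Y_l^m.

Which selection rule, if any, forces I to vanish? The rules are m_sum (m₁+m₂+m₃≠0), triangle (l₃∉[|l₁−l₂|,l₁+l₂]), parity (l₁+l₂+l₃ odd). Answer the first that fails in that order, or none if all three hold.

m₁+m₂+m₃ = -2 − 2 + 0 = -4  ✗
triangle: |4−3|=1 ≤ l₃=5 ≤ 4+3=7
parity: l₁+l₂+l₃ = 12 is even

m_sum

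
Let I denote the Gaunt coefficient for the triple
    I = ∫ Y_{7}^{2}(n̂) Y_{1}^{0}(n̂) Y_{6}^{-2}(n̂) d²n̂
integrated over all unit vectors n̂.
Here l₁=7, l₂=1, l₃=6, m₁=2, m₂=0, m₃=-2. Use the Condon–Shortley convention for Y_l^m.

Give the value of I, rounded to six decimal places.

m-sum 0 ✓  L=14 even ✓  6≤6≤8 ✓
Π(2lᵢ+1) = 15×3×13 = 585
triangle coeff Δ(7,1,6) = 1/1365
Σ_t [1,1]: t=1:−1/518400 = -1/518400
(3j)²=7/195 [(7 1 6; 0 0 0)], sign=-1
Σ_t [1,1]: t=1:−1/967680 = -1/967680
(3j)²=3/91 [(7 1 6; 2 0 -2)], sign=-1
⇒ 4πI² = 9/13
I = (+1)√(9/13/(4π)) = 0.23471705

0.234717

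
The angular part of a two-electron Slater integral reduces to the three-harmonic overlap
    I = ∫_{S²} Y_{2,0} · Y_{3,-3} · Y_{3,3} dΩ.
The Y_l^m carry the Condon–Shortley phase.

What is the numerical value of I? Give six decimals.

Rules hold: Σm=0, L=8 even, 1≤3≤5.
N = 5·7·7 = 245
Δ = 2!·2!·4!/9! = 1/3780
Racah Σ t=0..2: t=0:+1/24 t=1:−1/4 t=2:+1/24 = -1/6
⇒ 3j(2 3 3; 0 0 0)² = 4/105, sgn +1
Racah Σ t=0..0: t=0:+1/96 = 1/96
⇒ 3j(2 3 3; 0 -3 3)² = 5/84, sgn +1
4πI² = N·(3j₀)²·(3jₘ)² = 5/9
I = +1·√(0.555556/4π) = 0.21026104

0.210261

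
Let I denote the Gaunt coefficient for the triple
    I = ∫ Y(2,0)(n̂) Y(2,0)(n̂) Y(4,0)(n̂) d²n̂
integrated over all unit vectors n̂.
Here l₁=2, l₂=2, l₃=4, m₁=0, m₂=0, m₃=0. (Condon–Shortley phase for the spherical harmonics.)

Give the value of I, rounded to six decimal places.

Rules hold: Σm=0, L=8 even, 0≤4≤4.
N = 5·5·9 = 225
Δ = 0!·4!·4!/9! = 1/630
Racah Σ t=0..0: t=0:+1/16 = 1/16
⇒ 3j(2 2 4; 0 0 0)² = 2/35, sgn +1
(m-triple is (0,0,0) — same symbol as above.)
4πI² = N·(3j₀)²·(3jₘ)² = 36/49
I = +1·√(0.734694/4π) = 0.24179554

0.241796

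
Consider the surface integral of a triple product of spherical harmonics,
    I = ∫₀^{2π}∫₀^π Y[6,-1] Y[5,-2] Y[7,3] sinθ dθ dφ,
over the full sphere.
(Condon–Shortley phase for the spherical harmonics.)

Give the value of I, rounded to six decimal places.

m-sum 0 ✓  L=18 even ✓  1≤7≤11 ✓
Π(2lᵢ+1) = 13×11×15 = 2145
triangle coeff Δ(6,5,7) = 1/174594420
Σ_t [0,4]: t=0:+1/4147200 t=1:−1/207360 t=2:+1/82944 t=3:−1/207360 t=4:+1/4147200 = 1/345600
(3j)²=420/46189 [(6 5 7; 0 0 0)], sign=-1
Σ_t [0,3]: t=0:+1/4354560 t=1:−1/414720 t=2:+1/345600 t=3:−1/2488320 = 1/3225600
(3j)²=81/92378 [(6 5 7; -1 -2 3)], sign=+1
⇒ 4πI² = 255150/14919047
I = (-1)√(255150/14919047/(4π)) = -0.03689116

-0.036891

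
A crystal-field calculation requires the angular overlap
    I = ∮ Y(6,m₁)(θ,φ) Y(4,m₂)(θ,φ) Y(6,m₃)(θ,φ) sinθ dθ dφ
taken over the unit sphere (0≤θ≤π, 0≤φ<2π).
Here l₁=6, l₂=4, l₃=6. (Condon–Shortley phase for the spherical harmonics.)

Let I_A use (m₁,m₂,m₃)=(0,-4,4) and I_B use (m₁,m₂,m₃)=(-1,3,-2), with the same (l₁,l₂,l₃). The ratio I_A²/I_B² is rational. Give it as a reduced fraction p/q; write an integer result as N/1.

Shared (l₁,l₂,l₃)=(6,4,6): N and (l;000)² cancel in I_A²/I_B².
A: Δ = 4!·8!·4!/17! = 1/15315300; Racah Σ t=0..0: t=0:+1/829440 = 1/829440; ⇒ 3j(6 4 6; 0 -4 4)² = 35/2431, sgn +1
B: Δ = 4!·8!·4!/17! = 1/15315300; Racah Σ t=3..4: t=3:−1/82944 t=4:+1/103680 = -1/414720; ⇒ 3j(6 4 6; -1 3 -2)² = 49/43758, sgn -1
I_A²/I_B² = (35/2431)/(49/43758) = 90/7

90/7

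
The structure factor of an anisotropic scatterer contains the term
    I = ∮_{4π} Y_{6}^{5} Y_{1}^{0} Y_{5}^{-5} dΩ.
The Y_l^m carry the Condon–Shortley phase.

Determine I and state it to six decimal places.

Checks pass: Σm=0; 12 even; l₃=5∈[5,7].
(2·6+1)(2·1+1)(2·5+1) = 429
Δ: 2! 10! 0! / 13! → 1/858
sum: t=1:−1/14400 = -1/14400
3j²(6 1 5; 0 0 0) = Δ·Π!·Σ² = 6/143  (sign +1)
sum: t=1:−1/3628800 = -1/3628800
3j²(6 1 5; 5 0 -5) = Δ·Π!·Σ² = 1/78  (sign -1)
combine: 4πI² = 429·6/143·1/78 = 3/13
take √, sign -1: I = -0.13551395

-0.135514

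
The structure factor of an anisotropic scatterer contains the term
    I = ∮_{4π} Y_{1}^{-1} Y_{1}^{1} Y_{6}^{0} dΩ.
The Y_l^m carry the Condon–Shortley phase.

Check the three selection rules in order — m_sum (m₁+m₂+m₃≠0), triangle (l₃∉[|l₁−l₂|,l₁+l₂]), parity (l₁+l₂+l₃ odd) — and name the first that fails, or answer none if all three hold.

triangle

azimuthal sum: -1 + 1 + 0 = 0  ✓
0 ≤ 6 ≤ 2 (triangle on l)  ✗
L = 1 + 1 + 6 = 8 (even)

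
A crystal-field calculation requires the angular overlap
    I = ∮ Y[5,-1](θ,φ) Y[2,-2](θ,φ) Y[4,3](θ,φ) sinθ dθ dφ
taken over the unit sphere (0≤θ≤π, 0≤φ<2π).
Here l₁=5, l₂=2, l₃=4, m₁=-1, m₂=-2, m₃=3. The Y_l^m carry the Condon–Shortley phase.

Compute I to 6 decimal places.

Σlᵢ=11 odd — θ-integrand is odd under cosθ→−cosθ; I=0

0.000000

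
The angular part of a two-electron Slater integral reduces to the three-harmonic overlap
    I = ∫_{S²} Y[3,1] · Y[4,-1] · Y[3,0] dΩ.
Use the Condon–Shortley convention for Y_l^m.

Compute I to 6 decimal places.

-0.099323

m-sum 0 ✓  L=10 even ✓  1≤3≤7 ✓
Π(2lᵢ+1) = 7×9×7 = 441
triangle coeff Δ(3,4,3) = 1/34650
Σ_t [1,3]: t=1:−1/72 t=2:+1/16 t=3:−1/72 = 5/144
(3j)²=2/77 [(3 4 3; 0 0 0)], sign=-1
Σ_t [0,2]: t=0:+1/288 t=1:−1/24 t=2:+1/48 = -5/288
(3j)²=5/462 [(3 4 3; 1 -1 0)], sign=+1
⇒ 4πI² = 15/121
I = (-1)√(15/121/(4π)) = -0.09932258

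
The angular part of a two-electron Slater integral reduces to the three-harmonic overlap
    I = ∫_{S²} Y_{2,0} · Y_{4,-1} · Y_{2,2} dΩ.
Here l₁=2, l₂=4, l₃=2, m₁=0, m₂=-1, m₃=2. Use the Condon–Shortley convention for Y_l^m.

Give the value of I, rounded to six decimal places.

0.000000

Σmᵢ = 1 ≠ 0, so the φ-integral vanishes; I = 0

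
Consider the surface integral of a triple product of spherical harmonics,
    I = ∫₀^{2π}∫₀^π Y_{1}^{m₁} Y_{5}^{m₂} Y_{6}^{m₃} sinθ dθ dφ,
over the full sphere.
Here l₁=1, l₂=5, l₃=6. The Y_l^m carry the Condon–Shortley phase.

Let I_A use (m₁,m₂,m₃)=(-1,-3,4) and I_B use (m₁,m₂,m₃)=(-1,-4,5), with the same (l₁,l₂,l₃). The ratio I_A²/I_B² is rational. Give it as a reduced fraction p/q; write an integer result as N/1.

9/11

Same 1,5,6: normalisation and zero-m 3j drop out of the ratio.
A: Δ: 0! 2! 10! / 13! → 1/858; sum: t=0:+1/161280 = 1/161280; 3j²(1 5 6; -1 -3 4) = Δ·Π!·Σ² = 15/286  (sign +1)
B: Δ: 0! 2! 10! / 13! → 1/858; sum: t=0:+1/725760 = 1/725760; 3j²(1 5 6; -1 -4 5) = Δ·Π!·Σ² = 5/78  (sign -1)
I_A²/I_B² = (15/286)/(5/78) = 9/11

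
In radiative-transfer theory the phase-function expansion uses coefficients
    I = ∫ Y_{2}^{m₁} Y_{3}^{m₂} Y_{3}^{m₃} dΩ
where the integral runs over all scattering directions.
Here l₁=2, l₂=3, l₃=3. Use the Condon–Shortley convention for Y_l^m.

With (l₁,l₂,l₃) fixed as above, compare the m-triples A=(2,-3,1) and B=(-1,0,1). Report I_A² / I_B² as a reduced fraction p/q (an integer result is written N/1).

Same 2,3,3: normalisation and zero-m 3j drop out of the ratio.
A: Δ: 2! 2! 4! / 9! → 1/3780; sum: t=0:+1/96 = 1/96; 3j²(2 3 3; 2 -3 1) = Δ·Π!·Σ² = 1/42  (sign +1)
B: Δ: 2! 2! 4! / 9! → 1/3780; sum: t=1:−1/8 t=2:+1/12 = -1/24; 3j²(2 3 3; -1 0 1) = Δ·Π!·Σ² = 1/210  (sign -1)
I_A²/I_B² = (1/42)/(1/210) = 5/1

5/1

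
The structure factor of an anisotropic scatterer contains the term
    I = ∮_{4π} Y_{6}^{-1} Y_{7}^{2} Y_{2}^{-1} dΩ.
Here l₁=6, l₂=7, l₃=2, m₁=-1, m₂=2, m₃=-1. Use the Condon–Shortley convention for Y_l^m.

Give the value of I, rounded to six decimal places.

L=15 odd ⇒ parity kills the (l;000) factor ⇒ I = 0

0.000000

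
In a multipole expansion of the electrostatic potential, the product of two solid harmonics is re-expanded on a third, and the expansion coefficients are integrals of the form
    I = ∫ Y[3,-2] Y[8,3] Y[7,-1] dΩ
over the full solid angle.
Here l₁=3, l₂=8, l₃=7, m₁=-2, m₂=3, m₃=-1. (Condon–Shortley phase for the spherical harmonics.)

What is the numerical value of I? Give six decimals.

0.039939

m-sum 0 ✓  L=18 even ✓  5≤7≤11 ✓
Π(2lᵢ+1) = 7×17×15 = 1785
triangle coeff Δ(3,8,7) = 1/5290740
Σ_t [1,3]: t=1:−1/7257600 t=2:+1/2073600 t=3:−1/7257600 = 1/4838400
(3j)²=252/20995 [(3 8 7; 0 0 0)], sign=-1
Σ_t [3,4]: t=3:−1/11612160 t=4:+1/14515200 = -1/58060800
(3j)²=55/58786 [(3 8 7; -2 3 -1)], sign=-1
⇒ 4πI² = 20790/1037153
I = (+1)√(20790/1037153/(4π)) = 0.03993934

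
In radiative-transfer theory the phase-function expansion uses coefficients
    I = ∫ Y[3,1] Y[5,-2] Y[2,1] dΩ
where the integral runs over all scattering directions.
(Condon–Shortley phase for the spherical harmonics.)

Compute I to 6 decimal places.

Checks pass: Σm=0; 10 even; l₃=2∈[2,8].
(2·3+1)(2·5+1)(2·2+1) = 385
Δ: 6! 0! 4! / 11! → 1/2310
sum: t=3:−1/144 = -1/144
3j²(3 5 2; 0 0 0) = Δ·Π!·Σ² = 10/231  (sign -1)
sum: t=2:+1/288 = 1/288
3j²(3 5 2; 1 -2 1) = Δ·Π!·Σ² = 1/22  (sign -1)
combine: 4πI² = 385·10/231·1/22 = 25/33
take √, sign +1: I = 0.24553200

0.245532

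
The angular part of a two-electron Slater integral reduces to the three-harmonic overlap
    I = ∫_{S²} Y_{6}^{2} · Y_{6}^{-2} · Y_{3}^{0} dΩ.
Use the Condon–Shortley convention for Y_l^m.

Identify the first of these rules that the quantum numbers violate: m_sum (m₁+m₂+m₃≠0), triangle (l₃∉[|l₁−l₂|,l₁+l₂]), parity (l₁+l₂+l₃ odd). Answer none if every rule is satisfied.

parity

azimuthal sum: 2 − 2 + 0 = 0  ✓
0 ≤ 3 ≤ 12 (triangle on l)  ✓
L = 6 + 6 + 3 = 15 (odd)  ✗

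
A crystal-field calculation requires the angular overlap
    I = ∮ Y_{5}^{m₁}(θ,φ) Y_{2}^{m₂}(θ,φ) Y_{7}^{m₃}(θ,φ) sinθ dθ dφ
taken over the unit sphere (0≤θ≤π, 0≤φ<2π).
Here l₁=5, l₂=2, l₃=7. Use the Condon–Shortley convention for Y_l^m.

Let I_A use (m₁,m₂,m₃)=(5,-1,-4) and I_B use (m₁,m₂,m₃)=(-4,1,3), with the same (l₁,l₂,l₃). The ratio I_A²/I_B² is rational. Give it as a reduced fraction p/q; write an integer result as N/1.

11/40

Same 5,2,7: normalisation and zero-m 3j drop out of the ratio.
A: Δ: 0! 10! 4! / 15! → 1/15015; sum: t=0:+1/21772800 = 1/21772800; 3j²(5 2 7; 5 -1 -4) = Δ·Π!·Σ² = 1/1365  (sign -1)
B: Δ: 0! 10! 4! / 15! → 1/15015; sum: t=0:+1/2177280 = 1/2177280; 3j²(5 2 7; -4 1 3) = Δ·Π!·Σ² = 8/3003  (sign +1)
I_A²/I_B² = (1/1365)/(8/3003) = 11/40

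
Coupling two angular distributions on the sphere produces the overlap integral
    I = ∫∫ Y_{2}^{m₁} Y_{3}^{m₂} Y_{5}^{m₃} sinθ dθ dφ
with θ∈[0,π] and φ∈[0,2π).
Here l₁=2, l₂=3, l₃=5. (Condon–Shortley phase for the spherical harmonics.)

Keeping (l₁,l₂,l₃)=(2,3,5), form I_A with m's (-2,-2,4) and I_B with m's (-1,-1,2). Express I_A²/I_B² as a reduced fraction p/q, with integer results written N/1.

6/5

Same 2,3,5: normalisation and zero-m 3j drop out of the ratio.
A: Δ: 0! 4! 6! / 11! → 1/2310; sum: t=0:+1/2880 = 1/2880; 3j²(2 3 5; -2 -2 4) = Δ·Π!·Σ² = 3/55  (sign -1)
B: Δ: 0! 4! 6! / 11! → 1/2310; sum: t=0:+1/288 = 1/288; 3j²(2 3 5; -1 -1 2) = Δ·Π!·Σ² = 1/22  (sign -1)
I_A²/I_B² = (3/55)/(1/22) = 6/5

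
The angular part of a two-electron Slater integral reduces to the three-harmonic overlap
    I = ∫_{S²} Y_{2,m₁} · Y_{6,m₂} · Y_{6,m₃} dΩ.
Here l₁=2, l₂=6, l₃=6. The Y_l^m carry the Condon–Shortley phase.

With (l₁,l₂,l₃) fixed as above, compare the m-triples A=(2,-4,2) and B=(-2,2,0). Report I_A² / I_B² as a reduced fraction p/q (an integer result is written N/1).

Shared (l₁,l₂,l₃)=(2,6,6): N and (l;000)² cancel in I_A²/I_B².
A: Δ = 2!·2!·10!/15! = 1/90090; Racah Σ t=0..0: t=0:+1/322560 = 1/322560; ⇒ 3j(2 6 6; 2 -4 2)² = 18/1001, sgn +1
B: Δ = 2!·2!·10!/15! = 1/90090; Racah Σ t=2..2: t=2:+1/69120 = 1/69120; ⇒ 3j(2 6 6; -2 2 0)² = 4/143, sgn +1
I_A²/I_B² = (18/1001)/(4/143) = 9/14

9/14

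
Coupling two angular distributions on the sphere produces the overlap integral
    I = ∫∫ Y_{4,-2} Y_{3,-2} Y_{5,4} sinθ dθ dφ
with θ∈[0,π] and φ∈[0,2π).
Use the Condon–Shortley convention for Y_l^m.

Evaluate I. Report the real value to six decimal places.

Checks pass: Σm=0; 12 even; l₃=5∈[1,7].
(2·4+1)(2·3+1)(2·5+1) = 693
Δ: 2! 6! 4! / 13! → 1/180180
sum: t=0:+1/576 t=1:−1/144 t=2:+1/576 = -1/288
3j²(4 3 5; 0 0 0) = Δ·Π!·Σ² = 20/1001  (sign +1)
sum: t=0:+1/8640 t=1:−1/2880 = -1/4320
3j²(4 3 5; -2 -2 4) = Δ·Π!·Σ² = 8/429  (sign +1)
combine: 4πI² = 693·20/1001·8/429 = 480/1859
take √, sign +1: I = 0.14334284

0.143343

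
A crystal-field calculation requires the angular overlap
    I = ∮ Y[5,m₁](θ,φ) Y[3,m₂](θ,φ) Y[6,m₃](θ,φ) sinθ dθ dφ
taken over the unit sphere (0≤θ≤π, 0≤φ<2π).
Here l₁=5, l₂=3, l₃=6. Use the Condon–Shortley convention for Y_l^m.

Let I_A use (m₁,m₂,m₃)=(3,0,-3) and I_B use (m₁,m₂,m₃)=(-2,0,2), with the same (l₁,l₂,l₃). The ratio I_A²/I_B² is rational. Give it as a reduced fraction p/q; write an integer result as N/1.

l's match ⇒ only the (l;m) 3-j factors differ between A and B.
A: triangle coeff Δ(5,3,6) = 1/675675; Σ_t [0,2]: t=0:+1/17280 t=1:−1/20160 t=2:+1/483840 = 1/96768; (3j)²=1/1001 [(5 3 6; 3 0 -3)], sign=-1
B: triangle coeff Δ(5,3,6) = 1/675675; Σ_t [0,2]: t=0:+1/60480 t=1:−1/5760 t=2:+1/8640 = -1/24192; (3j)²=8/3003 [(5 3 6; -2 0 2)], sign=-1
I_A²/I_B² = (1/1001)/(8/3003) = 3/8

3/8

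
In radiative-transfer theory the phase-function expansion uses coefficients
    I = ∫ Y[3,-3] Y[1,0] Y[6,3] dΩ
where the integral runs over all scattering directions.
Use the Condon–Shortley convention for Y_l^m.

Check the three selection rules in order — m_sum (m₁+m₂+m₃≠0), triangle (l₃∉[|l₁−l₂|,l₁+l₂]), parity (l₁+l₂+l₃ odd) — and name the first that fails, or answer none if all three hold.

triangle

azimuthal sum: -3 + 0 + 3 = 0  ✓
2 ≤ 6 ≤ 4 (triangle on l)  ✗
L = 3 + 1 + 6 = 10 (even)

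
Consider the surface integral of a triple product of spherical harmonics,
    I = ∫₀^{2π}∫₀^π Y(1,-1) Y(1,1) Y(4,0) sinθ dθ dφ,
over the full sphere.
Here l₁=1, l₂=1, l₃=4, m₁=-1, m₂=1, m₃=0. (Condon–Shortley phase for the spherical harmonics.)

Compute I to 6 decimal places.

|1−1|≤4≤1+1 violated ⇒ I = 0

0.000000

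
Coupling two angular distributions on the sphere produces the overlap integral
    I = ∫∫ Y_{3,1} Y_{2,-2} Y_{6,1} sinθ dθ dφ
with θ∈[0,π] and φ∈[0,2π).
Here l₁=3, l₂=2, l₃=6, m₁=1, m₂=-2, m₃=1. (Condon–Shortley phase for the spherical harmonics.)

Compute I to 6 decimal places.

0.000000

|3−2|≤6≤3+2 violated ⇒ I = 0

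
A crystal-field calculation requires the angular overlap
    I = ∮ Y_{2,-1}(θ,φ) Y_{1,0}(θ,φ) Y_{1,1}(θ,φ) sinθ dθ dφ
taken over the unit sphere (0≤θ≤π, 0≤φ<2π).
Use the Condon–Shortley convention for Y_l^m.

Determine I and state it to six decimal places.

-0.218510

m-sum 0 ✓  L=4 even ✓  1≤1≤3 ✓
Π(2lᵢ+1) = 5×3×3 = 45
triangle coeff Δ(2,1,1) = 1/30
Σ_t [1,1]: t=1:−1/1 = -1/1
(3j)²=2/15 [(2 1 1; 0 0 0)], sign=+1
Σ_t [1,1]: t=1:−1/2 = -1/2
(3j)²=1/10 [(2 1 1; -1 0 1)], sign=-1
⇒ 4πI² = 3/5
I = (-1)√(3/5/(4π)) = -0.21850969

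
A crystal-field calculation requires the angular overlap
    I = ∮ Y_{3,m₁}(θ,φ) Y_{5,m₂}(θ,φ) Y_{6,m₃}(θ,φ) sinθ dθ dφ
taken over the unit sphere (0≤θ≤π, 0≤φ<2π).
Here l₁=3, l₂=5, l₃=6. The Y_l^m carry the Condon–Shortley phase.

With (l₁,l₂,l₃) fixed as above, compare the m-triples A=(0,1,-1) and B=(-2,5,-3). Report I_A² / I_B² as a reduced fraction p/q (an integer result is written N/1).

35/18

Shared (l₁,l₂,l₃)=(3,5,6): N and (l;000)² cancel in I_A²/I_B².
A: Δ = 2!·4!·8!/15! = 1/675675; Racah Σ t=0..2: t=0:+1/17280 t=1:−1/2880 t=2:+1/6912 = -1/6912; ⇒ 3j(3 5 6; 0 1 -1)² = 5/429, sgn +1
B: Δ = 2!·4!·8!/15! = 1/675675; Racah Σ t=2..2: t=2:+1/483840 = 1/483840; ⇒ 3j(3 5 6; -2 5 -3)² = 6/1001, sgn -1
I_A²/I_B² = (5/429)/(6/1001) = 35/18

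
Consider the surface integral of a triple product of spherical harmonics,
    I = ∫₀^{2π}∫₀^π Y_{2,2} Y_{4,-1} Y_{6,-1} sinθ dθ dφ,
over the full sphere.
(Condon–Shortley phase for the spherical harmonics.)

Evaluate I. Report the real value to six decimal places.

-0.094091

m-sum 0 ✓  L=12 even ✓  2≤6≤6 ✓
Π(2lᵢ+1) = 5×9×13 = 585
triangle coeff Δ(2,4,6) = 1/6435
Σ_t [0,0]: t=0:+1/2304 = 1/2304
(3j)²=5/143 [(2 4 6; 0 0 0)], sign=+1
Σ_t [0,0]: t=0:+1/17280 = 1/17280
(3j)²=7/1287 [(2 4 6; 2 -1 -1)], sign=-1
⇒ 4πI² = 175/1573
I = (-1)√(175/1573/(4π)) = -0.09409136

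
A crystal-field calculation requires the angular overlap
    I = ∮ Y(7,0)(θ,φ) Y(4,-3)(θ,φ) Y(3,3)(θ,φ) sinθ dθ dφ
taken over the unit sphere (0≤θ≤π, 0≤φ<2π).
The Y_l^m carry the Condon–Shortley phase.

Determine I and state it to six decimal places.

0.017827

m-sum 0 ✓  L=14 even ✓  3≤3≤11 ✓
Π(2lᵢ+1) = 15×9×7 = 945
triangle coeff Δ(7,4,3) = 1/45045
Σ_t [4,4]: t=4:+1/20736 = 1/20736
(3j)²=35/1287 [(7 4 3; 0 0 0)], sign=-1
Σ_t [1,1]: t=1:−1/3628800 = -1/3628800
(3j)²=1/6435 [(7 4 3; 0 -3 3)], sign=-1
⇒ 4πI² = 245/61347
I = (+1)√(245/61347/(4π)) = 0.01782713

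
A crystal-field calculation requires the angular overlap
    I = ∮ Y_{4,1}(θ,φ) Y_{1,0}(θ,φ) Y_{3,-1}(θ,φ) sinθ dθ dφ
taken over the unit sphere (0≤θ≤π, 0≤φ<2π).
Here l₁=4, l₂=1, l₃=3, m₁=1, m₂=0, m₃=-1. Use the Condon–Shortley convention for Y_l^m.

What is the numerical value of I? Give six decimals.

Checks pass: Σm=0; 8 even; l₃=3∈[3,5].
(2·4+1)(2·1+1)(2·3+1) = 189
Δ: 2! 6! 0! / 9! → 1/252
sum: t=1:−1/36 = -1/36
3j²(4 1 3; 0 0 0) = Δ·Π!·Σ² = 4/63  (sign +1)
sum: t=1:−1/48 = -1/48
3j²(4 1 3; 1 0 -1) = Δ·Π!·Σ² = 5/84  (sign -1)
combine: 4πI² = 189·4/63·5/84 = 5/7
take √, sign -1: I = -0.23841361

-0.238414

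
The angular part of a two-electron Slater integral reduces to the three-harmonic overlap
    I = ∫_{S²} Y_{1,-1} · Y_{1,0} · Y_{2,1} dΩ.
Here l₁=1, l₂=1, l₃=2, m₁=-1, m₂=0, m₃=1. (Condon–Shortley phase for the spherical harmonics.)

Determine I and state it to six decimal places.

-0.218510

Checks pass: Σm=0; 4 even; l₃=2∈[0,2].
(2·1+1)(2·1+1)(2·2+1) = 45
Δ: 0! 2! 2! / 5! → 1/30
sum: t=0:+1/1 = 1/1
3j²(1 1 2; 0 0 0) = Δ·Π!·Σ² = 2/15  (sign +1)
sum: t=0:+1/2 = 1/2
3j²(1 1 2; -1 0 1) = Δ·Π!·Σ² = 1/10  (sign -1)
combine: 4πI² = 45·2/15·1/10 = 3/5
take √, sign -1: I = -0.21850969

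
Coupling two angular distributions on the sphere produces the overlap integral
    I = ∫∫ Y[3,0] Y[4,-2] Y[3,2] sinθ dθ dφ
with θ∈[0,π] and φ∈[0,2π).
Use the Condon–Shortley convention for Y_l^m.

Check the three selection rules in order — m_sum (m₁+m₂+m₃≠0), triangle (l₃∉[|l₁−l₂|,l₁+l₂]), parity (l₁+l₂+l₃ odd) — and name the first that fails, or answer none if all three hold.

none

m₁+m₂+m₃ = 0 − 2 + 2 = 0  ✓
triangle: |3−4|=1 ≤ l₃=3 ≤ 3+4=7  ✓
parity: l₁+l₂+l₃ = 10 is even  ✓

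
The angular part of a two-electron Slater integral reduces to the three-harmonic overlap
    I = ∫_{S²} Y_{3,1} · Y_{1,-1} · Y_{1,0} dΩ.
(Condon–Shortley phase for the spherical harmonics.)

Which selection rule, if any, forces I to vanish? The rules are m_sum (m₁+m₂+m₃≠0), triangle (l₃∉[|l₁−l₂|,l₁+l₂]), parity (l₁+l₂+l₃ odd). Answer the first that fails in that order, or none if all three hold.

m₁+m₂+m₃ = 1 − 1 + 0 = 0  ✓
triangle: |3−1|=2 ≤ l₃=1 ≤ 3+1=4  ✗
parity: l₁+l₂+l₃ = 5 is odd

triangle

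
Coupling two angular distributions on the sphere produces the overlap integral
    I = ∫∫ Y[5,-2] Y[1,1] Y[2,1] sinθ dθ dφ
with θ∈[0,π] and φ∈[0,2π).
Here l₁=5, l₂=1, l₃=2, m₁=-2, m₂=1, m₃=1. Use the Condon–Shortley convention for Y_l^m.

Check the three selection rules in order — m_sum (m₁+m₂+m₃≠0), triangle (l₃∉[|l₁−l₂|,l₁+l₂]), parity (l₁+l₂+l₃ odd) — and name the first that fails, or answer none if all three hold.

triangle

m₁+m₂+m₃ = -2 + 1 + 1 = 0  ✓
triangle: |5−1|=4 ≤ l₃=2 ≤ 5+1=6  ✗
parity: l₁+l₂+l₃ = 8 is even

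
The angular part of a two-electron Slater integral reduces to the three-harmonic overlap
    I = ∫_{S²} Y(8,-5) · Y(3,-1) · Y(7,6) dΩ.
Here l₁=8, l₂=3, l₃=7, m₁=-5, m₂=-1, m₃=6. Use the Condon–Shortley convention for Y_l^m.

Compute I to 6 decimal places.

0.166985

Checks pass: Σm=0; 18 even; l₃=7∈[5,11].
(2·8+1)(2·3+1)(2·7+1) = 1785
Δ: 4! 12! 2! / 19! → 1/5290740
sum: t=1:−1/7257600 t=2:+1/2073600 t=3:−1/7257600 = 1/4838400
3j²(8 3 7; 0 0 0) = Δ·Π!·Σ² = 252/20995  (sign -1)
sum: t=1:−1/2874009600 t=2:+1/319334400 = 1/359251200
3j²(8 3 7; -5 -1 6) = Δ·Π!·Σ² = 1664/101745  (sign -1)
combine: 4πI² = 1785·252/20995·1664/101745 = 10752/30685
take √, sign +1: I = 0.16698468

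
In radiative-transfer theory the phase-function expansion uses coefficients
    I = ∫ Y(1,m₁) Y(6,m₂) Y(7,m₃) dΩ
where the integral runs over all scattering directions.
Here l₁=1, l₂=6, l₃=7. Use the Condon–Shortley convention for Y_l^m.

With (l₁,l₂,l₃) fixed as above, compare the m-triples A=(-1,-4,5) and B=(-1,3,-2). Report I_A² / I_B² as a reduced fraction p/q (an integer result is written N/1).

Shared (l₁,l₂,l₃)=(1,6,7): N and (l;000)² cancel in I_A²/I_B².
A: Δ = 0!·2!·12!/15! = 1/1365; Racah Σ t=0..0: t=0:+1/14515200 = 1/14515200; ⇒ 3j(1 6 7; -1 -4 5)² = 22/455, sgn +1
B: Δ = 0!·2!·12!/15! = 1/1365; Racah Σ t=0..0: t=0:+1/4354560 = 1/4354560; ⇒ 3j(1 6 7; -1 3 -2)² = 2/273, sgn -1
I_A²/I_B² = (22/455)/(2/273) = 33/5

33/5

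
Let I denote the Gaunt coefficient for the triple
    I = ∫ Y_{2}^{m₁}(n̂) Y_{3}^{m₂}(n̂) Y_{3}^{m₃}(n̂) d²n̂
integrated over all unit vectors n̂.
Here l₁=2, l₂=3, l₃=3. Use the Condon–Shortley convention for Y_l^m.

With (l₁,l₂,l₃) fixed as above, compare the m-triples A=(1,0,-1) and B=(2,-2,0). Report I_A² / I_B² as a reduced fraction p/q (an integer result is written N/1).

1/10

l's match ⇒ only the (l;m) 3-j factors differ between A and B.
A: triangle coeff Δ(2,3,3) = 1/3780; Σ_t [0,1]: t=0:+1/12 t=1:−1/8 = -1/24; (3j)²=1/210 [(2 3 3; 1 0 -1)], sign=-1
B: triangle coeff Δ(2,3,3) = 1/3780; Σ_t [0,0]: t=0:+1/24 = 1/24; (3j)²=1/21 [(2 3 3; 2 -2 0)], sign=-1
I_A²/I_B² = (1/210)/(1/21) = 1/10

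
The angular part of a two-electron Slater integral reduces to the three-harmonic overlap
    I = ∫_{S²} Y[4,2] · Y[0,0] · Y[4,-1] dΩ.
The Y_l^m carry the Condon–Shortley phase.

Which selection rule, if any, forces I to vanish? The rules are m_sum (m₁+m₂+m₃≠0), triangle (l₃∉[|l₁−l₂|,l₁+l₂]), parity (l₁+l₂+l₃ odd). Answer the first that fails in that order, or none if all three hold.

m_sum

Σmᵢ = 1  ✗
l₃∈[|l₁−l₂|,l₁+l₂]=[4,4], have l₃=4
Σlᵢ = 8 ⇒ even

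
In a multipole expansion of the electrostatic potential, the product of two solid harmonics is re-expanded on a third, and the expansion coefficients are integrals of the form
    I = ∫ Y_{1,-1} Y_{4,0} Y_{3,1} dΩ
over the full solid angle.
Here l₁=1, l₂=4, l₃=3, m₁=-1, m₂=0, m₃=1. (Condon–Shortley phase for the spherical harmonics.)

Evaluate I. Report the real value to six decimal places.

0.150786

Checks pass: Σm=0; 8 even; l₃=3∈[3,5].
(2·1+1)(2·4+1)(2·3+1) = 189
Δ: 2! 0! 6! / 9! → 1/252
sum: t=1:−1/36 = -1/36
3j²(1 4 3; 0 0 0) = Δ·Π!·Σ² = 4/63  (sign +1)
sum: t=2:+1/96 = 1/96
3j²(1 4 3; -1 0 1) = Δ·Π!·Σ² = 1/42  (sign +1)
combine: 4πI² = 189·4/63·1/42 = 2/7
take √, sign +1: I = 0.15078601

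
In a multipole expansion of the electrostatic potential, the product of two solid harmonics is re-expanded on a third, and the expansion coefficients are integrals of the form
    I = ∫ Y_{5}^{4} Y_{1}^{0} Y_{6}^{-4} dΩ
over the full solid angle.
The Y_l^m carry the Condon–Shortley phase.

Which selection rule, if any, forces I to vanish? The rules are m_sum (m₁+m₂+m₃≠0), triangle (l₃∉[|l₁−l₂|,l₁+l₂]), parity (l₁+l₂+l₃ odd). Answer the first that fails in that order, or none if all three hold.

azimuthal sum: 4 + 0 − 4 = 0  ✓
4 ≤ 6 ≤ 6 (triangle on l)  ✓
L = 5 + 1 + 6 = 12 (even)  ✓

none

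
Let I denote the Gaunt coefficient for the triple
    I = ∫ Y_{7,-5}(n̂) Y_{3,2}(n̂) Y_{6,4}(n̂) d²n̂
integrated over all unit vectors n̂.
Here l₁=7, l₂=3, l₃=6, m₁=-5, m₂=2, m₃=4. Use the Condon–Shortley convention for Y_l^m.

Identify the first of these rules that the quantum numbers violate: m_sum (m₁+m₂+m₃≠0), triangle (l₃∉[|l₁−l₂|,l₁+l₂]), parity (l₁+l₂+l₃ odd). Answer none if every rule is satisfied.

m₁+m₂+m₃ = -5 + 2 + 4 = 1  ✗
triangle: |7−3|=4 ≤ l₃=6 ≤ 7+3=10
parity: l₁+l₂+l₃ = 16 is even

m_sum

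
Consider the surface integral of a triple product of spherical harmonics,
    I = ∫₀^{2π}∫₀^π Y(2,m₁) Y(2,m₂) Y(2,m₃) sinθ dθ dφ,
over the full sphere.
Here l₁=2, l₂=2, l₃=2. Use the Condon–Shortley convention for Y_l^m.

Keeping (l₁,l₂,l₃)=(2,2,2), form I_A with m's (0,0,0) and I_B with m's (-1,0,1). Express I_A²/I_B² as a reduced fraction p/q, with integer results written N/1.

Shared (l₁,l₂,l₃)=(2,2,2): N and (l;000)² cancel in I_A²/I_B².
A: Δ = 2!·2!·2!/7! = 1/630; Racah Σ t=0..2: t=0:+1/8 t=1:−1/1 t=2:+1/8 = -3/4; ⇒ 3j(2 2 2; 0 0 0)² = 2/35, sgn -1
B: Δ = 2!·2!·2!/7! = 1/630; Racah Σ t=1..2: t=1:−1/2 t=2:+1/4 = -1/4; ⇒ 3j(2 2 2; -1 0 1)² = 1/70, sgn +1
I_A²/I_B² = (2/35)/(1/70) = 4/1

4/1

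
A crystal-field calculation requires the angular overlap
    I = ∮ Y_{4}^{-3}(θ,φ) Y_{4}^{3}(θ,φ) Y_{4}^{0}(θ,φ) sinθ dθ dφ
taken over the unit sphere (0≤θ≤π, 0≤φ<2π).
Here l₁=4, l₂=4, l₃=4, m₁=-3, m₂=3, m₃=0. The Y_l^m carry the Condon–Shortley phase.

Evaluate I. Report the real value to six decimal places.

0.159788

Rules hold: Σm=0, L=12 even, 0≤4≤8.
N = 9·9·9 = 729
Δ = 4!·4!·4!/13! = 1/450450
Racah Σ t=0..4: t=0:+1/13824 t=1:−1/216 t=2:+1/64 t=3:−1/216 t=4:+1/13824 = 5/768
⇒ 3j(4 4 4; 0 0 0)² = 18/1001, sgn +1
Racah Σ t=3..4: t=3:−1/3456 t=4:+1/864 = 1/1152
⇒ 3j(4 4 4; -3 3 0)² = 7/286, sgn +1
4πI² = N·(3j₀)²·(3jₘ)² = 6561/20449
I = +1·√(0.320847/4π) = 0.15978796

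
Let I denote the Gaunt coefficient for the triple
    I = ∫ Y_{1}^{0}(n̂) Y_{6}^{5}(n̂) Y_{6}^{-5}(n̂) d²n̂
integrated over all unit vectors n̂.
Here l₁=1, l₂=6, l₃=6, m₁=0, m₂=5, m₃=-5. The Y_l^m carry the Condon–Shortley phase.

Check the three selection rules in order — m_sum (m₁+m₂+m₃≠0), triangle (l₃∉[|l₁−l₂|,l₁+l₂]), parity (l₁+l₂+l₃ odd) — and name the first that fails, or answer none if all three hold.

azimuthal sum: 0 + 5 − 5 = 0  ✓
5 ≤ 6 ≤ 7 (triangle on l)  ✓
L = 1 + 6 + 6 = 13 (odd)  ✗

parity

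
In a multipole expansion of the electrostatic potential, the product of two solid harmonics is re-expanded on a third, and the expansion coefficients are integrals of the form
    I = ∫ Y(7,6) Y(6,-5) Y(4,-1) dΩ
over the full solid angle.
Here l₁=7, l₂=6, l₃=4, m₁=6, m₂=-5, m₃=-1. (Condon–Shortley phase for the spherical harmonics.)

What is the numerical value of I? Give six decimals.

0.000000

Σlᵢ=17 odd — θ-integrand is odd under cosθ→−cosθ; I=0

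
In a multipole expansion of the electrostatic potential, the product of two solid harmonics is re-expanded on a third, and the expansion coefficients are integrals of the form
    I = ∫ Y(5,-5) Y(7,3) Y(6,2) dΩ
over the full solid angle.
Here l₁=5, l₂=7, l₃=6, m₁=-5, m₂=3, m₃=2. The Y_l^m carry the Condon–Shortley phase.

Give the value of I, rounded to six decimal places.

-0.165660

Rules hold: Σm=0, L=18 even, 2≤6≤12.
N = 11·15·13 = 2145
Δ = 6!·4!·8!/19! = 1/174594420
Racah Σ t=1..5: t=1:−1/4147200 t=2:+1/207360 t=3:−1/82944 t=4:+1/207360 t=5:−1/4147200 = -1/345600
⇒ 3j(5 7 6; 0 0 0)² = 420/46189, sgn -1
Racah Σ t=6..6: t=6:+1/9953280 = 1/9953280
⇒ 3j(5 7 6; -5 3 2)² = 2450/138567, sgn +1
4πI² = N·(3j₀)²·(3jₘ)² = 5145000/14919047
I = -1·√(0.344861/4π) = -0.16565983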